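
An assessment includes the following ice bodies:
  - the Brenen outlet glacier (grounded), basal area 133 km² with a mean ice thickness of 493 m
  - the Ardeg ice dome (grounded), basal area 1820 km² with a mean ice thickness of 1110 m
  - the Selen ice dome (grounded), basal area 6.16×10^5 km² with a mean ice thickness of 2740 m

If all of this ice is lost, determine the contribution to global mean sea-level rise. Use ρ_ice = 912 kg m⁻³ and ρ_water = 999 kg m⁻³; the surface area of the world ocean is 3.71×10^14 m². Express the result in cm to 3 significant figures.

Brenen: ice volume = 133 km² × 493 m = 65.57 km³; 65.57 × (912/999) = 59.86 km³ of water.
Ardeg: ice volume = 1820 km² × 1110 m = 2020 km³; 2020 × (912/999) = 1844 km³ of water.
Selen: ice volume = 6.16×10^5 km² × 2740 m = 1.688×10^6 km³; 1.688×10^6 × (912/999) = 1.541×10^6 km³ of water.
Total added water ≈ 1.543×10^15 m³ over 3.71×10^14 m² → Δh = 4.16 m = 416 cm.

≈ 416 cm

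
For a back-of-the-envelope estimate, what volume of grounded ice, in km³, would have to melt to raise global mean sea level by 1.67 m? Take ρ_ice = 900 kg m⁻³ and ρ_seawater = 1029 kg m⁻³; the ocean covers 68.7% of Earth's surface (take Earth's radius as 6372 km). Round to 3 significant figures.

≈ 6.69×10^5 km³

Required water volume = Δh × A = 1.67 m × 3.51×10^14 m² = 5.854×10^14 m³ = 5.854×10^5 km³.
Ice volume = water volume × ρ_w/ρ_ice = 5.854×10^5 × 1029/900 = 6.69×10^5 km³.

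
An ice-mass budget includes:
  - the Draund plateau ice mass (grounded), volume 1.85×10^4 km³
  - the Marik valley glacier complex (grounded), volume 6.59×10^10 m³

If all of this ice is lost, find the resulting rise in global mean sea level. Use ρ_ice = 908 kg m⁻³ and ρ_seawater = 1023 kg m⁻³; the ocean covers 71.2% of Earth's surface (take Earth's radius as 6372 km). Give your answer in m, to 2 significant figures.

Draund: 1.85×10^4 km³ × (908/1023) = 1.642×10^4 km³ of water.
Marik: 6.59×10^10 m³ × (908/1023) = 5.849×10^10 m³ of water.
Total added water ≈ 1.648×10^13 m³ over 3.63×10^14 m² → Δh = 0.0454 m.

≈ 0.045 m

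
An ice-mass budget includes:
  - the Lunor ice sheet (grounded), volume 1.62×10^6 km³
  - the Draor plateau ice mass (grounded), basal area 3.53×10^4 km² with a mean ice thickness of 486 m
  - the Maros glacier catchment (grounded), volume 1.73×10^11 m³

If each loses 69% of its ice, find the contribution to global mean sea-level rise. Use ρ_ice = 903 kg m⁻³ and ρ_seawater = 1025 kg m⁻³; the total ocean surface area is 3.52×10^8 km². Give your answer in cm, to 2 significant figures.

≈ 280 cm

Lunor: 0.69 × 1.62×10^6 km³ × (903/1025) = 9.848×10^5 km³ of water.
Draor: ice volume = 3.53×10^4 km² × 486 m = 1.716×10^4 km³; 0.69 × 1.716×10^4 × (903/1025) = 1.043×10^4 km³ of water.
Maros: 0.69 × 1.73×10^11 m³ × (903/1025) = 1.052×10^11 m³ of water.
Total added water ≈ 9.953×10^14 m³ over 3.52×10^14 m² → Δh = 2.83 m = 280 cm.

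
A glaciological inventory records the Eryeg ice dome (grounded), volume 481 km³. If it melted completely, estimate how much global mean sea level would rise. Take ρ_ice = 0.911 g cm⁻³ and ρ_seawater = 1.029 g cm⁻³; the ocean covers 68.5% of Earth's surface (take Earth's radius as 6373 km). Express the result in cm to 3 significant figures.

≈ 0.122 cm

Eryeg: 481 km³ × (911/1029) = 425.8 km³ of water.
Spread over 3.50×10^14 m² of ocean, Δh = 4.258×10^11 / 3.50×10^14 = 1.22×10^-3 m = 0.122 cm.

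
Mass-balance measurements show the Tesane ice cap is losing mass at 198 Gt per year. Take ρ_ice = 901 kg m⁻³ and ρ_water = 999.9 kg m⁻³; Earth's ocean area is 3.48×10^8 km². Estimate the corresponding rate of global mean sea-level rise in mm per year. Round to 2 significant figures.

ρ_w = 999.9 kg m⁻³. Annual water volume added = 198 Gt / ρ_w = 1.980×10^14 kg / 999.9 kg m⁻³ = 1.980×10^11 m³.
Δh per year = 1.980×10^11 / 3.48×10^14 = 5.69×10^-4 m = 0.57 mm.

≈ 0.57 mm/yr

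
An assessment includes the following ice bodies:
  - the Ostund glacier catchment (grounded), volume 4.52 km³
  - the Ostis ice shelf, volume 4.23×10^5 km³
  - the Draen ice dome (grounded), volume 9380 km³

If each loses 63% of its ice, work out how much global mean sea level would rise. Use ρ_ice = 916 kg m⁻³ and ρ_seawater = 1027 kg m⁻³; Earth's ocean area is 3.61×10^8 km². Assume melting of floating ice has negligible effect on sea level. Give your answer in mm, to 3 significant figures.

≈ 14.6 mm

Ostund: 0.63 × 4.52 km³ × (916/1027) = 2.540 km³ of water.
The Ostis ice shelf is floating and already displaces its own weight of water, so its melt adds essentially nothing to sea level.
Draen: 0.63 × 9380 km³ × (916/1027) = 5271 km³ of water.
Total added water ≈ 5.273×10^12 m³ over 3.61×10^14 m² → Δh = 0.0146 m = 14.6 mm.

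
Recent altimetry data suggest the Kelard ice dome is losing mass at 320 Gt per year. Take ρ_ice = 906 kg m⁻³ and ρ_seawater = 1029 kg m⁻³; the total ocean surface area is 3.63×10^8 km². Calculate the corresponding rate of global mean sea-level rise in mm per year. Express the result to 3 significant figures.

ρ_w = 1029 kg m⁻³. Annual water volume added = 320 Gt / ρ_w = 3.200×10^14 kg / 1029 kg m⁻³ = 3.110×10^11 m³.
Δh per year = 3.110×10^11 / 3.63×10^14 = 8.57×10^-4 m = 0.857 mm.

≈ 0.857 mm/yr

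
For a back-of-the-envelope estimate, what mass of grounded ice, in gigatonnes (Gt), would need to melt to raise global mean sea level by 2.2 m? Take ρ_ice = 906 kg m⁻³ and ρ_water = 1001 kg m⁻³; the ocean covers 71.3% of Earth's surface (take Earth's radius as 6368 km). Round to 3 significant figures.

Required water volume = Δh × A = 2.2 m × 3.63×10^14 m² = 7.993×10^14 m³.
ρ_w = 1001 kg m⁻³, so the mass of water = 7.993×10^14 m³ × 1001 kg m⁻³ = 8.001×10^17 kg = 8.00×10^5 Gt (and the same mass of ice, by conservation).

≈ 8.00×10^5 Gt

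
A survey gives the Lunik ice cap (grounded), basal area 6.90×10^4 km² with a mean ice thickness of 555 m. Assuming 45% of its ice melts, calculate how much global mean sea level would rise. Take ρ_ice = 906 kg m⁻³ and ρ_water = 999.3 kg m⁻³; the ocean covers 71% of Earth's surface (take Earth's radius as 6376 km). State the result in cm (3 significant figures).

≈ 4.31 cm

Lunik: ice volume = 6.90×10^4 km² × 555 m = 3.830×10^4 km³; 0.45 × 3.830×10^4 × (906/999.3) = 1.562×10^4 km³ of water.
Spread over 3.63×10^14 m² of ocean, Δh = 1.562×10^13 / 3.63×10^14 = 0.0431 m = 4.31 cm.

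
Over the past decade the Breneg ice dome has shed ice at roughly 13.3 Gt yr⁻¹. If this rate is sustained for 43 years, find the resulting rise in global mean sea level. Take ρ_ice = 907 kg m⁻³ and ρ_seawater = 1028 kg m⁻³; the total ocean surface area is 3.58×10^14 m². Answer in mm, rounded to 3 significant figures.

Total mass lost = 13.3 Gt/yr × 43 yr = 571.9 Gt = 5.719×10^14 kg.
ρ_w = 1028 kg m⁻³, so water volume = 5.719×10^14 / 1028 = 5.563×10^11 m³.
Δh = 5.563×10^11 / 3.58×10^14 = 1.55×10^-3 m = 1.55 mm.

≈ 1.55 mm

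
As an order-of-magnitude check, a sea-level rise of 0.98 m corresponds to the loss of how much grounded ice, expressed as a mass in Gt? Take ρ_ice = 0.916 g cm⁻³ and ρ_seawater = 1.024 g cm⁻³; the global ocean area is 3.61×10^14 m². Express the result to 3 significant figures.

≈ 3.62×10^5 Gt

Required water volume = Δh × A = 0.98 m × 3.61×10^14 m² = 3.538×10^14 m³.
ρ_w = 1.024 g cm⁻³ = 1024 kg m⁻³, so the mass of water = 3.538×10^14 m³ × 1024 kg m⁻³ = 3.623×10^17 kg = 3.62×10^5 Gt (and the same mass of ice, by conservation).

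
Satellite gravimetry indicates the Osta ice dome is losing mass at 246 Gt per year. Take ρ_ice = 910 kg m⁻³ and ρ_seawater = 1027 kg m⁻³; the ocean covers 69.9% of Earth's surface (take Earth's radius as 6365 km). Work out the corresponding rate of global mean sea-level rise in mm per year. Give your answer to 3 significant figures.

ρ_w = 1027 kg m⁻³. Annual water volume added = 246 Gt / ρ_w = 2.460×10^14 kg / 1027 kg m⁻³ = 2.395×10^11 m³.
Δh per year = 2.395×10^11 / 3.56×10^14 = 6.73×10^-4 m = 0.673 mm.

≈ 0.673 mm/yr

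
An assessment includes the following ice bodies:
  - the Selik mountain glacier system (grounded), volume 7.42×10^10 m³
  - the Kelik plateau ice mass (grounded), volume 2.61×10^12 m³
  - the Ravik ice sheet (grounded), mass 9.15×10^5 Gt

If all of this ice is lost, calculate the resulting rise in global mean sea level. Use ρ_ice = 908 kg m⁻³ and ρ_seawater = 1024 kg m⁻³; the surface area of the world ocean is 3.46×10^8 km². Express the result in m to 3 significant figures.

≈ 2.59 m

Selik: 7.42×10^10 m³ × (908/1024) = 6.579×10^10 m³ of water.
Kelik: 2.61×10^12 m³ × (908/1024) = 2.314×10^12 m³ of water.
Ravik: 9.15×10^5 Gt = 9.150×10^17 kg; dividing by ρ_w = 1024 kg m⁻³ gives 8.936×10^14 m³ of water.
Total added water ≈ 8.959×10^14 m³ over 3.46×10^14 m² → Δh = 2.59 m.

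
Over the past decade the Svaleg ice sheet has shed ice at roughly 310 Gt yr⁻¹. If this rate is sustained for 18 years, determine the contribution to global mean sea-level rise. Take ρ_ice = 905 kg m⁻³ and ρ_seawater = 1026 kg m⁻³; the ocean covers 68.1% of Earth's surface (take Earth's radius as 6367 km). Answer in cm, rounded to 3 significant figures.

≈ 1.57 cm

Total mass lost = 310 Gt/yr × 18 yr = 5580 Gt = 5.580×10^15 kg.
ρ_w = 1026 kg m⁻³, so water volume = 5.580×10^15 / 1026 = 5.439×10^12 m³.
Δh = 5.439×10^12 / 3.47×10^14 = 0.0157 m = 1.57 cm.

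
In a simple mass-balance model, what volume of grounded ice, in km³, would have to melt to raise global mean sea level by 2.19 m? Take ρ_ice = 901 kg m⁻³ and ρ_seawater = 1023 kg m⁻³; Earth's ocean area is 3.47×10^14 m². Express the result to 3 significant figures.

Required water volume = Δh × A = 2.19 m × 3.47×10^14 m² = 7.599×10^14 m³ = 7.599×10^5 km³.
Ice volume = water volume × ρ_w/ρ_ice = 7.599×10^5 × 1023/901 = 8.63×10^5 km³.

≈ 8.63×10^5 km³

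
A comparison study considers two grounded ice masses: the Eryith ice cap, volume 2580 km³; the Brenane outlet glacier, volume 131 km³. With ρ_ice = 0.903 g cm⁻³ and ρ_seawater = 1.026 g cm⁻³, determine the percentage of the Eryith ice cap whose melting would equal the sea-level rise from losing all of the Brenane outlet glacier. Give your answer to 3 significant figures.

Equal sea-level rise means equal mass of meltwater, i.e. equal mass of ice lost.
Ice mass of Brenane: 1.183×10^14 kg; ice mass of Eryith: 2.330×10^15 kg.
Fraction required = 1.183×10^14 / 2.330×10^15 = 0.0508 → 5.08 %.

≈ 5.08 %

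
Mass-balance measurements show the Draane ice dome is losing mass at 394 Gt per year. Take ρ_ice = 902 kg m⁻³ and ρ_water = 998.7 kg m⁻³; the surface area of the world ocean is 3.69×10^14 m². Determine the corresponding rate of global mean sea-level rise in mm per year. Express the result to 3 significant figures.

ρ_w = 998.7 kg m⁻³. Annual water volume added = 394 Gt / ρ_w = 3.940×10^14 kg / 998.7 kg m⁻³ = 3.945×10^11 m³.
Δh per year = 3.945×10^11 / 3.69×10^14 = 1.07×10^-3 m = 1.07 mm.

≈ 1.07 mm/yr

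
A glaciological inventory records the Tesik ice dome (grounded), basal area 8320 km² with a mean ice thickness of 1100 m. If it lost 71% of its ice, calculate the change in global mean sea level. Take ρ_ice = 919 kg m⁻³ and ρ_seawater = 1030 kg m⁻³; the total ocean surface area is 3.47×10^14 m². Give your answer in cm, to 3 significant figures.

Tesik: ice volume = 8320 km² × 1100 m = 9152 km³; 0.71 × 9152 × (919/1030) = 5798 km³ of water.
Spread over 3.47×10^14 m² of ocean, Δh = 5.798×10^12 / 3.47×10^14 = 0.0167 m = 1.67 cm.

≈ 1.67 cm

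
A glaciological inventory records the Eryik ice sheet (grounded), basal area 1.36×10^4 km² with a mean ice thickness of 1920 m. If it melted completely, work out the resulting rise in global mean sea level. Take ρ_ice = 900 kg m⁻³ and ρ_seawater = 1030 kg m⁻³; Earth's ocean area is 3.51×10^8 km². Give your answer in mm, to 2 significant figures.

Eryik: ice volume = 1.36×10^4 km² × 1920 m = 2.611×10^4 km³; 2.611×10^4 × (900/1030) = 2.282×10^4 km³ of water.
Spread over 3.51×10^14 m² of ocean, Δh = 2.282×10^13 / 3.51×10^14 = 0.0650 m = 65 mm.

≈ 65 mm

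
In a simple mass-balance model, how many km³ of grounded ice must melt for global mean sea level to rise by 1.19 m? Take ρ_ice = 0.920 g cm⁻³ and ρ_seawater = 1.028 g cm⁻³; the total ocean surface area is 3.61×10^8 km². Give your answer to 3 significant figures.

≈ 4.80×10^5 km³

Required water volume = Δh × A = 1.19 m × 3.61×10^14 m² = 4.296×10^14 m³ = 4.296×10^5 km³.
Ice volume = water volume × ρ_w/ρ_ice = 4.296×10^5 × 1028/920 = 4.80×10^5 km³.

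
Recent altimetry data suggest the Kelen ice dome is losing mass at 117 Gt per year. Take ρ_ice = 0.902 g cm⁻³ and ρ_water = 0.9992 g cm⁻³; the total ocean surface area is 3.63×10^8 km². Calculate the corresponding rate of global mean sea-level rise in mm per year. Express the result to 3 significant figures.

≈ 0.323 mm/yr

ρ_w = 0.9992 g cm⁻³ = 999.2 kg m⁻³. Annual water volume added = 117 Gt / ρ_w = 1.170×10^14 kg / 999.2 kg m⁻³ = 1.171×10^11 m³.
Δh per year = 1.171×10^11 / 3.63×10^14 = 3.23×10^-4 m = 0.323 mm.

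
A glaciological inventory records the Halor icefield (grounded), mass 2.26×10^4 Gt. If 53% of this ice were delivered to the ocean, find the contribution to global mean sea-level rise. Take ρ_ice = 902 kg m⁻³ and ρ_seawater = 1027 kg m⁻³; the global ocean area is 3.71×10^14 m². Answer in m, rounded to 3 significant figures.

≈ 0.0314 m

Halor: 0.53 × 2.26×10^4 Gt = 1.198×10^16 kg; dividing by ρ_w = 1027 kg m⁻³ gives 1.166×10^13 m³ of water.
Spread over 3.71×10^14 m² of ocean, Δh = 1.166×10^13 / 3.71×10^14 = 0.0314 m.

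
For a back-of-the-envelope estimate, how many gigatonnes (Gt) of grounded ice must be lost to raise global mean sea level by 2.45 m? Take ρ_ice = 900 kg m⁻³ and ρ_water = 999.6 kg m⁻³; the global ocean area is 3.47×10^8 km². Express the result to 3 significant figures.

Required water volume = Δh × A = 2.45 m × 3.47×10^14 m² = 8.502×10^14 m³.
ρ_w = 999.6 kg m⁻³, so the mass of water = 8.502×10^14 m³ × 999.6 kg m⁻³ = 8.498×10^17 kg = 8.50×10^5 Gt (and the same mass of ice, by conservation).

≈ 8.50×10^5 Gt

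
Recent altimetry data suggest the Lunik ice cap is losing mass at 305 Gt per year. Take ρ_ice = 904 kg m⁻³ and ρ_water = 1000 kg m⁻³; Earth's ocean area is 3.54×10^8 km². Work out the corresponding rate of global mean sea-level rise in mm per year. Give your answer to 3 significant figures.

ρ_w = 1000 kg m⁻³. Annual water volume added = 305 Gt / ρ_w = 3.050×10^14 kg / 1000 kg m⁻³ = 3.050×10^11 m³.
Δh per year = 3.050×10^11 / 3.54×10^14 = 8.62×10^-4 m = 0.862 mm.

≈ 0.862 mm/yr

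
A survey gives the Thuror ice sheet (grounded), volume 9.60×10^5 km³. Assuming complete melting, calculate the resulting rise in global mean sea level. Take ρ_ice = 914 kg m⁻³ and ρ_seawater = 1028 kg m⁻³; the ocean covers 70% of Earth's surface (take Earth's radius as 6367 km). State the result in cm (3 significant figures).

Thuror: 9.60×10^5 km³ × (914/1028) = 8.535×10^5 km³ of water.
Spread over 3.57×10^14 m² of ocean, Δh = 8.535×10^14 / 3.57×10^14 = 2.39 m = 239 cm.

≈ 239 cm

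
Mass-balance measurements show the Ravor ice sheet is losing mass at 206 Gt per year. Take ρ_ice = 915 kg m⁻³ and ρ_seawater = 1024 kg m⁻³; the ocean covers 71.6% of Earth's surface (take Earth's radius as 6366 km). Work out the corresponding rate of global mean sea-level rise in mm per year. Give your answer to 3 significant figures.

ρ_w = 1024 kg m⁻³. Annual water volume added = 206 Gt / ρ_w = 2.060×10^14 kg / 1024 kg m⁻³ = 2.012×10^11 m³.
Δh per year = 2.012×10^11 / 3.65×10^14 = 5.52×10^-4 m = 0.552 mm.

≈ 0.552 mm/yr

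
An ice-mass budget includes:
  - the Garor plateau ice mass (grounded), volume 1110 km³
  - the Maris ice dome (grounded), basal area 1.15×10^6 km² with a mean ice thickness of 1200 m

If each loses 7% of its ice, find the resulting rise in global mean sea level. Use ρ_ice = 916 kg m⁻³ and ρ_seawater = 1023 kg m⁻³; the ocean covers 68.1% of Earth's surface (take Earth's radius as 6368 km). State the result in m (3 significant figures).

Garor: 0.07 × 1110 km³ × (916/1023) = 69.57 km³ of water.
Maris: ice volume = 1.15×10^6 km² × 1200 m = 1.380×10^6 km³; 0.07 × 1.380×10^6 × (916/1023) = 8.650×10^4 km³ of water.
Total added water ≈ 8.657×10^13 m³ over 3.47×10^14 m² → Δh = 0.249 m.

≈ 0.249 m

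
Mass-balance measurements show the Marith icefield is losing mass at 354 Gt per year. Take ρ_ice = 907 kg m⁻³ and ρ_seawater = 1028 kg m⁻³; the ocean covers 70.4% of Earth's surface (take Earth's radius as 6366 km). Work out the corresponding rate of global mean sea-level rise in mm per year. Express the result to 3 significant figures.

ρ_w = 1028 kg m⁻³. Annual water volume added = 354 Gt / ρ_w = 3.540×10^14 kg / 1028 kg m⁻³ = 3.444×10^11 m³.
Δh per year = 3.444×10^11 / 3.59×10^14 = 9.60×10^-4 m = 0.960 mm.

≈ 0.960 mm/yr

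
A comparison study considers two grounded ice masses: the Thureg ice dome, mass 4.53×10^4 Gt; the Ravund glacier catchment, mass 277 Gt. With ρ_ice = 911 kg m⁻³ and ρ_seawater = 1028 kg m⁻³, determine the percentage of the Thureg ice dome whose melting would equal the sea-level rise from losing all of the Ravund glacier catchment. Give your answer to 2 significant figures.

≈ 0.61 %

Equal sea-level rise means equal mass of meltwater, i.e. equal mass of ice lost.
Ice mass of Ravund: 2.770×10^14 kg; ice mass of Thureg: 4.530×10^16 kg.
Fraction required = 2.770×10^14 / 4.530×10^16 = 6.11×10^-3 → 0.61 %.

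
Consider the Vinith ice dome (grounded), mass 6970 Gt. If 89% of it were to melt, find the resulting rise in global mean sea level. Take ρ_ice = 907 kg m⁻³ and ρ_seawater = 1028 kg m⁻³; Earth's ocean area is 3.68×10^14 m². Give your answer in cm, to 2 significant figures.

≈ 1.6 cm

Vinith: 0.89 × 6970 Gt = 6.203×10^15 kg; dividing by ρ_w = 1028 kg m⁻³ gives 6.034×10^12 m³ of water.
Spread over 3.68×10^14 m² of ocean, Δh = 6.034×10^12 / 3.68×10^14 = 0.0164 m = 1.6 cm.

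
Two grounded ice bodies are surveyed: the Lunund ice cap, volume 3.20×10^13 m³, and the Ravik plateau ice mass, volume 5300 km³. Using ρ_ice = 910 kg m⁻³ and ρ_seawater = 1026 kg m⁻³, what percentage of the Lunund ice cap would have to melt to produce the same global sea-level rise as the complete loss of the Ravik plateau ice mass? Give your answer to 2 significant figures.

≈ 17 %

Equal sea-level rise means equal mass of meltwater, i.e. equal mass of ice lost.
Ice mass of Ravik: 4.823×10^15 kg; ice mass of Lunund: 2.912×10^16 kg.
Fraction required = 4.823×10^15 / 2.912×10^16 = 0.166 → 17 %.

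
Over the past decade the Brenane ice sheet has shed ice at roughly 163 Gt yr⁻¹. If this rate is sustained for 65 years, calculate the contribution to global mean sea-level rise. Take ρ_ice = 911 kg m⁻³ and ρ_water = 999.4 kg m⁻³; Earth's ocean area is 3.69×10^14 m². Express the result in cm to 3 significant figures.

Total mass lost = 163 Gt/yr × 65 yr = 1.060×10^4 Gt = 1.060×10^16 kg.
ρ_w = 999.4 kg m⁻³, so water volume = 1.060×10^16 / 999.4 = 1.060×10^13 m³.
Δh = 1.060×10^13 / 3.69×10^14 = 0.0287 m = 2.87 cm.

≈ 2.87 cm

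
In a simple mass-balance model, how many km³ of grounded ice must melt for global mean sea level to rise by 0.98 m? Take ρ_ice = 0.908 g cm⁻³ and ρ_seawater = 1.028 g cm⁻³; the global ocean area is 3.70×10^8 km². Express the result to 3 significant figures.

≈ 4.11×10^5 km³

Required water volume = Δh × A = 0.98 m × 3.70×10^14 m² = 3.626×10^14 m³ = 3.626×10^5 km³.
Ice volume = water volume × ρ_w/ρ_ice = 3.626×10^5 × 1028/908 = 4.11×10^5 km³.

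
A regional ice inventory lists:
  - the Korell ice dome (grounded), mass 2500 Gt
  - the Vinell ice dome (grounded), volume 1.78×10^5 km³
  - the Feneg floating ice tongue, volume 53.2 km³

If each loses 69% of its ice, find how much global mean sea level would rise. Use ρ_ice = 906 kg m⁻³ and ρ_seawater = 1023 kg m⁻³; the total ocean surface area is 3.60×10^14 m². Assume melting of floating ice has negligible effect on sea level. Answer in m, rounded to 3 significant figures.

≈ 0.307 m

Korell: 0.69 × 2500 Gt = 1.725×10^15 kg; dividing by ρ_w = 1023 kg m⁻³ gives 1.686×10^12 m³ of water.
Vinell: 0.69 × 1.78×10^5 km³ × (906/1023) = 1.088×10^5 km³ of water.
The Feneg floating ice tongue is floating and already displaces its own weight of water, so its melt adds essentially nothing to sea level.
Total added water ≈ 1.105×10^14 m³ over 3.60×10^14 m² → Δh = 0.307 m.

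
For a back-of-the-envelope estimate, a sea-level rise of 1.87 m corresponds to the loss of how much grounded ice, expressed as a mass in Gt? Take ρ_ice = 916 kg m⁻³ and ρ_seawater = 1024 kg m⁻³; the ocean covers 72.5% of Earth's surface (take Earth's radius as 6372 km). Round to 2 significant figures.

Required water volume = Δh × A = 1.87 m × 3.70×10^14 m² = 6.917×10^14 m³.
ρ_w = 1024 kg m⁻³, so the mass of water = 6.917×10^14 m³ × 1024 kg m⁻³ = 7.083×10^17 kg = 7.1×10^5 Gt (and the same mass of ice, by conservation).

≈ 7.1×10^5 Gt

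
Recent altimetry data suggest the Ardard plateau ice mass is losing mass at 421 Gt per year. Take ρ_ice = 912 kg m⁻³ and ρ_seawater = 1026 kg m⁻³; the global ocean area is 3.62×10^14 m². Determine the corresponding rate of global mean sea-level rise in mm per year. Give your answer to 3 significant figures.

≈ 1.13 mm/yr

ρ_w = 1026 kg m⁻³. Annual water volume added = 421 Gt / ρ_w = 4.210×10^14 kg / 1026 kg m⁻³ = 4.103×10^11 m³.
Δh per year = 4.103×10^11 / 3.62×10^14 = 1.13×10^-3 m = 1.13 mm.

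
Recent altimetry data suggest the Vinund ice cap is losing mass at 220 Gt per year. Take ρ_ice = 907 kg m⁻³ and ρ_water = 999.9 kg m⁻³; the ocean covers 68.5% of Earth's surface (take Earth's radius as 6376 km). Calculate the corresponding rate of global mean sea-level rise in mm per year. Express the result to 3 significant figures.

≈ 0.629 mm/yr

ρ_w = 999.9 kg m⁻³. Annual water volume added = 220 Gt / ρ_w = 2.200×10^14 kg / 999.9 kg m⁻³ = 2.200×10^11 m³.
Δh per year = 2.200×10^11 / 3.50×10^14 = 6.29×10^-4 m = 0.629 mm.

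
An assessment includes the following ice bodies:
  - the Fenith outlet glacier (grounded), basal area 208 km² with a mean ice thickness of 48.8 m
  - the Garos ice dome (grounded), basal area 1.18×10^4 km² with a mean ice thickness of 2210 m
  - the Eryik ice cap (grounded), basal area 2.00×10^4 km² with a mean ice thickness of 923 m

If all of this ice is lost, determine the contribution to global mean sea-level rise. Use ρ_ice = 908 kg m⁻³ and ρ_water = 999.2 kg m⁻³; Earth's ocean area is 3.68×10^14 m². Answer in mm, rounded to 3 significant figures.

≈ 110 mm

Fenith: ice volume = 208 km² × 48.8 m = 10.15 km³; 10.15 × (908/999.2) = 9.224 km³ of water.
Garos: ice volume = 1.18×10^4 km² × 2210 m = 2.608×10^4 km³; 2.608×10^4 × (908/999.2) = 2.370×10^4 km³ of water.
Eryik: ice volume = 2.00×10^4 km² × 923 m = 1.846×10^4 km³; 1.846×10^4 × (908/999.2) = 1.678×10^4 km³ of water.
Total added water ≈ 4.048×10^13 m³ over 3.68×10^14 m² → Δh = 0.110 m = 110 mm.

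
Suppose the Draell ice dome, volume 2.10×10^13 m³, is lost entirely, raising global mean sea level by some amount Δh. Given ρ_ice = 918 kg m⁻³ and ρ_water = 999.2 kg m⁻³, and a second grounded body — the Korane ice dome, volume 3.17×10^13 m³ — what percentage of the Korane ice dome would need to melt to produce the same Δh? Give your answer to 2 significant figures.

≈ 66 %

Equal sea-level rise means equal mass of meltwater, i.e. equal mass of ice lost.
Ice mass of Draell: 1.928×10^16 kg; ice mass of Korane: 2.910×10^16 kg.
Fraction required = 1.928×10^16 / 2.910×10^16 = 0.662 → 66 %.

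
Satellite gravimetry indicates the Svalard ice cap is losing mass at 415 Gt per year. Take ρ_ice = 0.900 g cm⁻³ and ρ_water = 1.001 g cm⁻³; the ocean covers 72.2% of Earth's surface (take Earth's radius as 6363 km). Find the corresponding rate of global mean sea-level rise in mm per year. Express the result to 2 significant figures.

≈ 1.1 mm/yr

ρ_w = 1.001 g cm⁻³ = 1001 kg m⁻³. Annual water volume added = 415 Gt / ρ_w = 4.150×10^14 kg / 1001 kg m⁻³ = 4.146×10^11 m³.
Δh per year = 4.146×10^11 / 3.67×10^14 = 1.13×10^-3 m = 1.1 mm.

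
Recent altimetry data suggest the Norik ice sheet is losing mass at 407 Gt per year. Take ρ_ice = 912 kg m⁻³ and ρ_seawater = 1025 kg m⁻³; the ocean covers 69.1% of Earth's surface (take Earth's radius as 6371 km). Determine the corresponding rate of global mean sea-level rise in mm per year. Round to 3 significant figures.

ρ_w = 1025 kg m⁻³. Annual water volume added = 407 Gt / ρ_w = 4.070×10^14 kg / 1025 kg m⁻³ = 3.971×10^11 m³.
Δh per year = 3.971×10^11 / 3.52×10^14 = 1.13×10^-3 m = 1.13 mm.

≈ 1.13 mm/yr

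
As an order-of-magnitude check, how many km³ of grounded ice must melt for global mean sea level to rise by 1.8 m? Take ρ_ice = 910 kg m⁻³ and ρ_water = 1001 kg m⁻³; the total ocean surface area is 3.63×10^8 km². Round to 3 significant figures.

≈ 7.19×10^5 km³

Required water volume = Δh × A = 1.8 m × 3.63×10^14 m² = 6.534×10^14 m³ = 6.534×10^5 km³.
Ice volume = water volume × ρ_w/ρ_ice = 6.534×10^5 × 1001/910 = 7.19×10^5 km³.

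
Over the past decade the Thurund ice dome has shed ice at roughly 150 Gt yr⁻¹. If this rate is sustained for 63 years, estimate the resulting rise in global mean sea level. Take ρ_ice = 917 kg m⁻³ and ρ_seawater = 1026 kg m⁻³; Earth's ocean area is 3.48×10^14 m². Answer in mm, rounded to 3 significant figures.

Total mass lost = 150 Gt/yr × 63 yr = 9450 Gt = 9.450×10^15 kg.
ρ_w = 1026 kg m⁻³, so water volume = 9.450×10^15 / 1026 = 9.211×10^12 m³.
Δh = 9.211×10^12 / 3.48×10^14 = 0.0265 m = 26.5 mm.

≈ 26.5 mm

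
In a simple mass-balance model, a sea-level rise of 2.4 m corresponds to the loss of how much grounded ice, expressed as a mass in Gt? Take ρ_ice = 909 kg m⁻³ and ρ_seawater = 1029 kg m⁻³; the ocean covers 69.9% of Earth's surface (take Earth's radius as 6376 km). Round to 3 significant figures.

Required water volume = Δh × A = 2.4 m × 3.57×10^14 m² = 8.570×10^14 m³.
ρ_w = 1029 kg m⁻³, so the mass of water = 8.570×10^14 m³ × 1029 kg m⁻³ = 8.819×10^17 kg = 8.82×10^5 Gt (and the same mass of ice, by conservation).

≈ 8.82×10^5 Gt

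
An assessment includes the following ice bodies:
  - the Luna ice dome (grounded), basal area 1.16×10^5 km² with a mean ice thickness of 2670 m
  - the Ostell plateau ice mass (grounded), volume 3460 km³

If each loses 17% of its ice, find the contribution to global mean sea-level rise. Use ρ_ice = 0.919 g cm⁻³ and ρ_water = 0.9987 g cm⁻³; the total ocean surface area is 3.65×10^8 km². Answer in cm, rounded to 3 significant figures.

Luna: ice volume = 1.16×10^5 km² × 2670 m = 3.097×10^5 km³; 0.17 × 3.097×10^5 × (919/998.7) = 4.845×10^4 km³ of water.
Ostell: 0.17 × 3460 km³ × (919/998.7) = 541.3 km³ of water.
Total added water ≈ 4.899×10^13 m³ over 3.65×10^14 m² → Δh = 0.134 m = 13.4 cm.

≈ 13.4 cm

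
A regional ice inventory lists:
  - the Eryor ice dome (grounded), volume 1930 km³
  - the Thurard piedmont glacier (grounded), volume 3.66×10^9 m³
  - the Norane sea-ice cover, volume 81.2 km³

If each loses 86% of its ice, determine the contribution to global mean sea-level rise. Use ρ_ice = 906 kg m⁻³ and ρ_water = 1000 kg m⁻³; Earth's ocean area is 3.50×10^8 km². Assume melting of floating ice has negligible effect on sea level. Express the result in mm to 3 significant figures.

Eryor: 0.86 × 1930 km³ × (906/1000) = 1504 km³ of water.
Thurard: 0.86 × 3.66×10^9 m³ × (906/1000) = 2.852×10^9 m³ of water.
The Norane sea-ice cover is floating and already displaces its own weight of water, so its melt adds essentially nothing to sea level.
Total added water ≈ 1.507×10^12 m³ over 3.50×10^14 m² → Δh = 4.30×10^-3 m = 4.30 mm.

≈ 4.30 mm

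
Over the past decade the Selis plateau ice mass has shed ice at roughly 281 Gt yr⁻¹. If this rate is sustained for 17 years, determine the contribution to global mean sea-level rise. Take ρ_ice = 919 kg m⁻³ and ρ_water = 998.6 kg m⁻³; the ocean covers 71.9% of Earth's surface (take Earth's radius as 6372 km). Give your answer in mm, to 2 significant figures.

≈ 13 mm

Total mass lost = 281 Gt/yr × 17 yr = 4777 Gt = 4.777×10^15 kg.
ρ_w = 998.6 kg m⁻³, so water volume = 4.777×10^15 / 998.6 = 4.784×10^12 m³.
Δh = 4.784×10^12 / 3.67×10^14 = 0.0130 m = 13 mm.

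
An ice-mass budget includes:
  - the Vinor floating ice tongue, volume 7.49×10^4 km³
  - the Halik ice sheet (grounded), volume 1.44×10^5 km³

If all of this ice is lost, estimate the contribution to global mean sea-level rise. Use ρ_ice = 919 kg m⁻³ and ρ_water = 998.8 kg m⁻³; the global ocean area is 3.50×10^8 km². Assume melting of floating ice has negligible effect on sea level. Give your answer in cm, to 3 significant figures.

≈ 37.9 cm

The Vinor floating ice tongue is floating and already displaces its own weight of water, so its melt adds essentially nothing to sea level.
Halik: 1.44×10^5 km³ × (919/998.8) = 1.325×10^5 km³ of water.
Total added water ≈ 1.325×10^14 m³ over 3.50×10^14 m² → Δh = 0.379 m = 37.9 cm.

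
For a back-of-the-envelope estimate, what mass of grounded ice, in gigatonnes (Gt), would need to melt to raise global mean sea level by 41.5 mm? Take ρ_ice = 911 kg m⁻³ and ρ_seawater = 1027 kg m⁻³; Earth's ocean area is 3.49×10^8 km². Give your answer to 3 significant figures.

Required water volume = Δh × A = 0.0415 m × 3.49×10^14 m² = 1.448×10^13 m³.
ρ_w = 1027 kg m⁻³, so the mass of water = 1.448×10^13 m³ × 1027 kg m⁻³ = 1.487×10^16 kg = 1.49×10^4 Gt (and the same mass of ice, by conservation).

≈ 1.49×10^4 Gt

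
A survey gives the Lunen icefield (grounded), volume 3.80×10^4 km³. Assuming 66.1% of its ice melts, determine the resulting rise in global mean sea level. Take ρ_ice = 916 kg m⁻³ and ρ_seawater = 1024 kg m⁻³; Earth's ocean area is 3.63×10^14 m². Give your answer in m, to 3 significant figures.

≈ 0.0619 m

Lunen: 0.661 × 3.80×10^4 km³ × (916/1024) = 2.247×10^4 km³ of water.
Spread over 3.63×10^14 m² of ocean, Δh = 2.247×10^13 / 3.63×10^14 = 0.0619 m.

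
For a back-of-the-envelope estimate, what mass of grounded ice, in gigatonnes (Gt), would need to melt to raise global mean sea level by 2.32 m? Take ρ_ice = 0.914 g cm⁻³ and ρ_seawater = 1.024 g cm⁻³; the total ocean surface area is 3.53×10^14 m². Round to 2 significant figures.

Required water volume = Δh × A = 2.32 m × 3.53×10^14 m² = 8.190×10^14 m³.
ρ_w = 1.024 g cm⁻³ = 1024 kg m⁻³, so the mass of water = 8.190×10^14 m³ × 1024 kg m⁻³ = 8.386×10^17 kg = 8.4×10^5 Gt (and the same mass of ice, by conservation).

≈ 8.4×10^5 Gt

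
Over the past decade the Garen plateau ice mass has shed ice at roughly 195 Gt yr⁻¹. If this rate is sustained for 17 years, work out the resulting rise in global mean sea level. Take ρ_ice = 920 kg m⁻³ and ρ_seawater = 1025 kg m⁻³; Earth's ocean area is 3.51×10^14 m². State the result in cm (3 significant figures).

Total mass lost = 195 Gt/yr × 17 yr = 3315 Gt = 3.315×10^15 kg.
ρ_w = 1025 kg m⁻³, so water volume = 3.315×10^15 / 1025 = 3.234×10^12 m³.
Δh = 3.234×10^12 / 3.51×10^14 = 9.21×10^-3 m = 0.921 cm.

≈ 0.921 cm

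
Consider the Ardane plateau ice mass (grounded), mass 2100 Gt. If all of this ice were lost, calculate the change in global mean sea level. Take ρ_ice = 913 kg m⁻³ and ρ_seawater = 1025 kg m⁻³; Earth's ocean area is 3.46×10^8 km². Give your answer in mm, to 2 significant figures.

Ardane: 2100 Gt = 2.100×10^15 kg; dividing by ρ_w = 1025 kg m⁻³ gives 2.049×10^12 m³ of water.
Spread over 3.46×10^14 m² of ocean, Δh = 2.049×10^12 / 3.46×10^14 = 5.92×10^-3 m = 5.9 mm.

≈ 5.9 mm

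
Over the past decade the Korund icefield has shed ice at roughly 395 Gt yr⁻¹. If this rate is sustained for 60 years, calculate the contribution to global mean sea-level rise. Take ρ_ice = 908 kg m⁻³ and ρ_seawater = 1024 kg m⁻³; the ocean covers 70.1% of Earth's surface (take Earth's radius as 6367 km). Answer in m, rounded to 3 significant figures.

Total mass lost = 395 Gt/yr × 60 yr = 2.370×10^4 Gt = 2.370×10^16 kg.
ρ_w = 1024 kg m⁻³, so water volume = 2.370×10^16 / 1024 = 2.314×10^13 m³.
Δh = 2.314×10^13 / 3.57×10^14 = 0.0648 m.

≈ 0.0648 m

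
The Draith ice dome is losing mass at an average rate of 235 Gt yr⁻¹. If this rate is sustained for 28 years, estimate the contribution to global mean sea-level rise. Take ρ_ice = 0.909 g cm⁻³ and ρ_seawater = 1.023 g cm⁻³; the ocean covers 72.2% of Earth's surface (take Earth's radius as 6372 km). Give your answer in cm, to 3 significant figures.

≈ 1.75 cm

Total mass lost = 235 Gt/yr × 28 yr = 6580 Gt = 6.580×10^15 kg.
ρ_w = 1.023 g cm⁻³ = 1023 kg m⁻³, so water volume = 6.580×10^15 / 1023 = 6.432×10^12 m³.
Δh = 6.432×10^12 / 3.68×10^14 = 0.0175 m = 1.75 cm.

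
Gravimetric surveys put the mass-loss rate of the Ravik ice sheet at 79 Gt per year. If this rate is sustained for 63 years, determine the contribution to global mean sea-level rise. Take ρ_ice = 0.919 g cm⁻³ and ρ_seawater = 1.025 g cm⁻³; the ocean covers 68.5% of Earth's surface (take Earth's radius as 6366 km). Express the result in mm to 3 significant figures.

≈ 13.9 mm

Total mass lost = 79 Gt/yr × 63 yr = 4977 Gt = 4.977×10^15 kg.
ρ_w = 1.025 g cm⁻³ = 1025 kg m⁻³, so water volume = 4.977×10^15 / 1025 = 4.856×10^12 m³.
Δh = 4.856×10^12 / 3.49×10^14 = 0.0139 m = 13.9 mm.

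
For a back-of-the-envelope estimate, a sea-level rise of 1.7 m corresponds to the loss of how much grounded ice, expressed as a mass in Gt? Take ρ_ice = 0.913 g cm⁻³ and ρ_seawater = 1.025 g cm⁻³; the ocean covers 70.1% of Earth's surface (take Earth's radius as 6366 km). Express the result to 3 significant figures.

≈ 6.22×10^5 Gt

Required water volume = Δh × A = 1.7 m × 3.57×10^14 m² = 6.069×10^14 m³.
ρ_w = 1.025 g cm⁻³ = 1025 kg m⁻³, so the mass of water = 6.069×10^14 m³ × 1025 kg m⁻³ = 6.221×10^17 kg = 6.22×10^5 Gt (and the same mass of ice, by conservation).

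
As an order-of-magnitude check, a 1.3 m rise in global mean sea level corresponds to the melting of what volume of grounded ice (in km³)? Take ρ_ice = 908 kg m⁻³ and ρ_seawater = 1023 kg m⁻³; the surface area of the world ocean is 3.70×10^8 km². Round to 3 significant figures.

≈ 5.42×10^5 km³

Required water volume = Δh × A = 1.3 m × 3.70×10^14 m² = 4.810×10^14 m³ = 4.810×10^5 km³.
Ice volume = water volume × ρ_w/ρ_ice = 4.810×10^5 × 1023/908 = 5.42×10^5 km³.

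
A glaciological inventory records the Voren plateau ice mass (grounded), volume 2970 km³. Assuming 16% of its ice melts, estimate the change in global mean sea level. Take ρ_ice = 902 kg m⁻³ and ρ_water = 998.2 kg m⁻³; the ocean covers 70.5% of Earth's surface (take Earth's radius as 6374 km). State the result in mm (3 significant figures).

≈ 1.19 mm

Voren: 0.16 × 2970 km³ × (902/998.2) = 429.4 km³ of water.
Spread over 3.60×10^14 m² of ocean, Δh = 4.294×10^11 / 3.60×10^14 = 1.19×10^-3 m = 1.19 mm.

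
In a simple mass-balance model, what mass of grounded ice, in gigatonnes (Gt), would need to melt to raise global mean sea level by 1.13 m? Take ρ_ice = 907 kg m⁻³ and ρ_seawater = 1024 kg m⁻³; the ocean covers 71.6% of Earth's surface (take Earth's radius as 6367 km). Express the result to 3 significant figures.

Required water volume = Δh × A = 1.13 m × 3.65×10^14 m² = 4.122×10^14 m³.
ρ_w = 1024 kg m⁻³, so the mass of water = 4.122×10^14 m³ × 1024 kg m⁻³ = 4.221×10^17 kg = 4.22×10^5 Gt (and the same mass of ice, by conservation).

≈ 4.22×10^5 Gt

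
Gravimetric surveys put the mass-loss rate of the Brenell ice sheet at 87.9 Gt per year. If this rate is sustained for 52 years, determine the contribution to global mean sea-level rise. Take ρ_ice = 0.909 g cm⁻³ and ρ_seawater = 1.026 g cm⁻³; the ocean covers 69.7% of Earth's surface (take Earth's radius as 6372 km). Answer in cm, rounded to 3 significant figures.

≈ 1.25 cm

Total mass lost = 87.9 Gt/yr × 52 yr = 4571 Gt = 4.571×10^15 kg.
ρ_w = 1.026 g cm⁻³ = 1026 kg m⁻³, so water volume = 4.571×10^15 / 1026 = 4.455×10^12 m³.
Δh = 4.455×10^12 / 3.56×10^14 = 0.0125 m = 1.25 cm.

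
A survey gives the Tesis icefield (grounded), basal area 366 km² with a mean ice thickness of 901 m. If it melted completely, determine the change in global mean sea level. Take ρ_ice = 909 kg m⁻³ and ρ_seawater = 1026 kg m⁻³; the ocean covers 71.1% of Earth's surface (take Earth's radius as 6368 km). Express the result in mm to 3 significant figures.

Tesis: ice volume = 366 km² × 901 m = 329.8 km³; 329.8 × (909/1026) = 292.2 km³ of water.
Spread over 3.62×10^14 m² of ocean, Δh = 2.922×10^11 / 3.62×10^14 = 8.06×10^-4 m = 0.806 mm.

≈ 0.806 mm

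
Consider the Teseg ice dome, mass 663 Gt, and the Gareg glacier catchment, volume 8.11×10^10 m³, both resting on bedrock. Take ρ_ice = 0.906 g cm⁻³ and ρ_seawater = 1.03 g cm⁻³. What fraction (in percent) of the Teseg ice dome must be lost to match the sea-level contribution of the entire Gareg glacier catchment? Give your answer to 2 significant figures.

≈ 11 %

Equal sea-level rise means equal mass of meltwater, i.e. equal mass of ice lost.
Ice mass of Gareg: 7.348×10^13 kg; ice mass of Teseg: 6.630×10^14 kg.
Fraction required = 7.348×10^13 / 6.630×10^14 = 0.111 → 11 %.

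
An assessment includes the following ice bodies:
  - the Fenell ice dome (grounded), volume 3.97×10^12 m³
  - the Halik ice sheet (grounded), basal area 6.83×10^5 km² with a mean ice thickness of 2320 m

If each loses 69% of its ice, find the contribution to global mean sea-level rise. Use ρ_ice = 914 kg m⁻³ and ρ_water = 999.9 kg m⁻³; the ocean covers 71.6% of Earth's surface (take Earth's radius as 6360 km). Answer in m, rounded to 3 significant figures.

≈ 2.75 m

Fenell: 0.69 × 3.97×10^12 m³ × (914/999.9) = 2.504×10^12 m³ of water.
Halik: ice volume = 6.83×10^5 km² × 2320 m = 1.585×10^6 km³; 0.69 × 1.585×10^6 × (914/999.9) = 9.994×10^5 km³ of water.
Total added water ≈ 1.002×10^15 m³ over 3.64×10^14 m² → Δh = 2.75 m.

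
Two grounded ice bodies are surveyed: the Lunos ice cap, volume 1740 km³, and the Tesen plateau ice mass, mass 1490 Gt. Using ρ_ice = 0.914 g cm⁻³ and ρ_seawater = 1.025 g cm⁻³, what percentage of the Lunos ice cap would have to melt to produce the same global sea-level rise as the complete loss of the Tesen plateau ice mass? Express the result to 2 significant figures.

Equal sea-level rise means equal mass of meltwater, i.e. equal mass of ice lost.
Ice mass of Tesen: 1.490×10^15 kg; ice mass of Lunos: 1.590×10^15 kg.
Fraction required = 1.490×10^15 / 1.590×10^15 = 0.937 → 94 %.

≈ 94 %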